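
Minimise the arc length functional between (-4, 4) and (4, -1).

Arc-length functional: J[y] = ∫ sqrt(1 + (y')^2) dx.
Lagrangian L = sqrt(1 + (y')^2) has no explicit y dependence, so ∂L/∂y = 0 and the Euler-Lagrange equation gives
    d/dx( y' / sqrt(1 + (y')^2) ) = 0  ⇒  y' / sqrt(1 + (y')^2) = const.
Hence y' is constant, so y(x) is affine.
Fitting the endpoints (-4, 4) and (4, -1):
    slope m = ((-1) − 4) / (4 − (-4)) = -5/8,
    intercept c = 4 − m·(-4) = 3/2.
Extremal: y(x) = (-5/8) x + 3/2.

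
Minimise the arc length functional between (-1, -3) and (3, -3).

Arc-length functional: J[y] = ∫ sqrt(1 + (y')^2) dx.
Lagrangian L = sqrt(1 + (y')^2) has no explicit y dependence, so ∂L/∂y = 0 and the Euler-Lagrange equation gives
    d/dx( y' / sqrt(1 + (y')^2) ) = 0  ⇒  y' / sqrt(1 + (y')^2) = const.
Hence y' is constant, so y(x) is affine.
Fitting the endpoints (-1, -3) and (3, -3):
    slope m = ((-3) − (-3)) / (3 − (-1)) = 0,
    intercept c = (-3) − m·(-1) = -3.
Extremal: y(x) = -3.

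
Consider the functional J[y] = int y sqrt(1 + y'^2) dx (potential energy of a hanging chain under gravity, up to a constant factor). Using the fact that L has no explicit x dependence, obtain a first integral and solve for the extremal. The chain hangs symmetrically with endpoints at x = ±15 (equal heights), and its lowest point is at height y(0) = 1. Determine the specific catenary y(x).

The Lagrangian L(y, y') = y sqrt(1 + y'^2) has no explicit x dependence, so the Beltrami identity applies:
    L − y' ∂L/∂y' = C.
Compute ∂L/∂y' = y · y' / sqrt(1 + y'^2). Then
    L − y' ∂L/∂y'
    = y sqrt(1 + y'^2) − y · y'^2 / sqrt(1 + y'^2)
    = y (1 + y'^2 − y'^2) / sqrt(1 + y'^2)
    = y / sqrt(1 + y'^2) = C.
Squaring gives y^2 = C^2 (1 + y'^2), i.e.
    y'^2 = y^2 / C^2 − 1.
Separating variables,
    dy / sqrt(y^2 − C^2) = dx / C,
and integrating gives arccosh(y / C) = (x − a)/C, so
    y(x) = C cosh((x − a)/C),
the catenary. The constants C and a are fixed by the two endpoint conditions (and, for the hanging-chain problem, the length constraint selects C).
Now fit the given data. The endpoints x = ±15 are symmetric at equal height, so the catenary is even about its minimum: a = 0 and y(x) = C cosh(x/C). The lowest point is y(0) = C cosh(0) = C, and we are told y(0) = 1, so C = 1. Therefore
    y(x) = cosh(x),
and at the endpoints
    y(±15) = cosh(15).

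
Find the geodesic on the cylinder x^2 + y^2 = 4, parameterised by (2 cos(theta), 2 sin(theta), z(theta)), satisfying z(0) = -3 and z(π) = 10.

Parameterise the cylinder of radius R = 2 as
    r(θ) = (2 cos θ, 2 sin θ, z(θ)).
The arc-length element is
    ds = sqrt(4 + (dz/dθ)^2) dθ,
so the Lagrangian is L = sqrt(4 + z'^2).
L depends on z' only, not on z or θ, so ∂L/∂z = 0 and
    ∂L/∂z' = z' / sqrt(4 + z'^2).
The Euler-Lagrange equation gives
    d/dθ( z' / sqrt(4 + z'^2) ) = 0,
so z' is constant. Integrating once:
    z(θ) = a θ + b,
a helix on the cylinder (a straight line when the cylinder is unrolled). The constants a, b are determined by the endpoint conditions.
With endpoint conditions z(0) = -3 and z(π) = 10: from z(0) = b we get b = -3, and a·π + -3 = 10 gives a = 13/π, so
    z(θ) = (13/π) θ − 3.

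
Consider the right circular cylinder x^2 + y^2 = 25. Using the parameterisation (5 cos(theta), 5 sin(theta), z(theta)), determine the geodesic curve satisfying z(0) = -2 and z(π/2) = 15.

Parameterise the cylinder of radius R = 5 as
    r(θ) = (5 cos θ, 5 sin θ, z(θ)).
The arc-length element is
    ds = sqrt(25 + (dz/dθ)^2) dθ,
so the Lagrangian is L = sqrt(25 + z'^2).
L depends on z' only, not on z or θ, so ∂L/∂z = 0 and
    ∂L/∂z' = z' / sqrt(25 + z'^2).
The Euler-Lagrange equation gives
    d/dθ( z' / sqrt(25 + z'^2) ) = 0,
so z' is constant. Integrating once:
    z(θ) = a θ + b,
a helix on the cylinder (a straight line when the cylinder is unrolled). The constants a, b are determined by the endpoint conditions.
With endpoint conditions z(0) = -2 and z(π/2) = 15: from z(0) = b we get b = -2, and a·π/2 + -2 = 15 gives a = 34/π, so
    z(θ) = (34/π) θ − 2.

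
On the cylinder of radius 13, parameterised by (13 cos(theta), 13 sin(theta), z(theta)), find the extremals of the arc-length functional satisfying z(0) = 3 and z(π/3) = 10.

Parameterise the cylinder of radius R = 13 as
    r(θ) = (13 cos θ, 13 sin θ, z(θ)).
The arc-length element is
    ds = sqrt(169 + (dz/dθ)^2) dθ,
so the Lagrangian is L = sqrt(169 + z'^2).
L depends on z' only, not on z or θ, so ∂L/∂z = 0 and
    ∂L/∂z' = z' / sqrt(169 + z'^2).
The Euler-Lagrange equation gives
    d/dθ( z' / sqrt(169 + z'^2) ) = 0,
so z' is constant. Integrating once:
    z(θ) = a θ + b,
a helix on the cylinder (a straight line when the cylinder is unrolled). The constants a, b are determined by the endpoint conditions.
With endpoint conditions z(0) = 3 and z(π/3) = 10: from z(0) = b we get b = 3, and a·π/3 + 3 = 10 gives a = 21/π, so
    z(θ) = (21/π) θ + 3.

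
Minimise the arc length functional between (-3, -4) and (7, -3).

Arc-length functional: J[y] = ∫ sqrt(1 + (y')^2) dx.
Lagrangian L = sqrt(1 + (y')^2) has no explicit y dependence, so ∂L/∂y = 0 and the Euler-Lagrange equation gives
    d/dx( y' / sqrt(1 + (y')^2) ) = 0  ⇒  y' / sqrt(1 + (y')^2) = const.
Hence y' is constant, so y(x) is affine.
Fitting the endpoints (-3, -4) and (7, -3):
    slope m = ((-3) − (-4)) / (7 − (-3)) = 1/10,
    intercept c = (-4) − m·(-3) = -37/10.
Extremal: y(x) = (1/10) x - 37/10.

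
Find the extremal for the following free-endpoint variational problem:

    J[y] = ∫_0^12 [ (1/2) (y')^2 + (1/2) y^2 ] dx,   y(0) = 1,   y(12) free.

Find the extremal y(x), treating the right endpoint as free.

The Lagrangian L = (1/2) (y')^2 + (1/2) y^2 gives
    ∂L/∂y = 1 y,   ∂L/∂y' = y'.
Euler-Lagrange: y'' − y = 0.
With k = 1, the general solution is
    y(x) = A cosh(x) + B sinh(x).
Fixed left endpoint y(0) = 1 ⇒ A = 1.
The right endpoint x = 12 is free, so the natural (transversality) condition is ∂L/∂y' |_{x=12} = 0, i.e. y'(12) = 0.
Compute y'(x) = A k sinh(k x) + B k cosh(k x), so
    y'(12) = A k sinh(k·12) + B k cosh(k·12) = 0
    ⇒ B = −A tanh(k·12) = − tanh(1·12).
Therefore the extremal is
    y(x) = cosh(1 x) − tanh(1·12) sinh(1 x).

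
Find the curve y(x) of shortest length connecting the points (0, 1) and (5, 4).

Arc-length functional: J[y] = ∫ sqrt(1 + (y')^2) dx.
Lagrangian L = sqrt(1 + (y')^2) has no explicit y dependence, so ∂L/∂y = 0 and the Euler-Lagrange equation gives
    d/dx( y' / sqrt(1 + (y')^2) ) = 0  ⇒  y' / sqrt(1 + (y')^2) = const.
Hence y' is constant, so y(x) is affine.
Fitting the endpoints (0, 1) and (5, 4):
    slope m = (4 − 1) / (5 − 0) = 3/5,
    intercept c = 1 − m·0 = 1.
Extremal: y(x) = (3/5) x + 1.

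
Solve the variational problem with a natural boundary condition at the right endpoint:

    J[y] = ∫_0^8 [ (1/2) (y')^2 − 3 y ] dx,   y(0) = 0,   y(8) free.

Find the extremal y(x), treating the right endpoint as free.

The Lagrangian L = (1/2) (y')^2 − 3 y gives
    ∂L/∂y = −3,   ∂L/∂y' = y'.
Euler-Lagrange: d/dx(y') − (−3) = 0, i.e. y'' + 3 = 0, so
    y(x) = −(3/2) x^2 + C1 x + C2.
Fixed left endpoint y(0) = 0 ⇒ C2 = 0.
The right endpoint x = 8 is free, so the natural (transversality) condition is ∂L/∂y' |_{x=8} = 0, i.e. y'(8) = 0.
Compute y'(x) = −3 x + C1, so y'(8) = −24 + C1 = 0 ⇒ C1 = 24.
Therefore the extremal is
    y(x) = −(3/2) x^2 + 24 x.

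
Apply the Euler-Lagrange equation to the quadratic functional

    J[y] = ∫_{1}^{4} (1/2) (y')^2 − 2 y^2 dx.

The Lagrangian is L = (1/2) (y')^2 − 2 y^2.
Compute ∂L/∂y = -4y, ∂L/∂y' = y'.
The Euler-Lagrange equation d/dx(∂L/∂y') − ∂L/∂y = 0 reduces to
    y'' + 4 y = 0.
Its general solution is
    y(x) = A sin(2x) + B cos(2x),
with A, B fixed by the endpoint conditions.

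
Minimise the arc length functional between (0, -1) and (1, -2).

Arc-length functional: J[y] = ∫ sqrt(1 + (y')^2) dx.
Lagrangian L = sqrt(1 + (y')^2) has no explicit y dependence, so ∂L/∂y = 0 and the Euler-Lagrange equation gives
    d/dx( y' / sqrt(1 + (y')^2) ) = 0  ⇒  y' / sqrt(1 + (y')^2) = const.
Hence y' is constant, so y(x) is affine.
Fitting the endpoints (0, -1) and (1, -2):
    slope m = ((-2) − (-1)) / (1 − 0) = -1,
    intercept c = (-1) − m·0 = -1.
Extremal: y(x) = -x - 1.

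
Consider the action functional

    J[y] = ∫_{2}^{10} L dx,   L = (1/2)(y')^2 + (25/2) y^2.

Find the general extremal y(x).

The Lagrangian is L = (1/2)(y')^2 + (25/2) y^2.
∂L/∂y = 25y.
∂L/∂y' = y'.
The Euler-Lagrange equation d/dx(∂L/∂y') − ∂L/∂y = 0 becomes:
    y'' - 25 y = 0
General solution: y(x) = A e^(5x) + B e^(-5x), where A and B are arbitrary constants fixed by the endpoint conditions.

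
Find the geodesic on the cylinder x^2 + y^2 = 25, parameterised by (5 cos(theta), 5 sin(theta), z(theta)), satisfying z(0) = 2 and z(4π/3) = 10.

Parameterise the cylinder of radius R = 5 as
    r(θ) = (5 cos θ, 5 sin θ, z(θ)).
The arc-length element is
    ds = sqrt(25 + (dz/dθ)^2) dθ,
so the Lagrangian is L = sqrt(25 + z'^2).
L depends on z' only, not on z or θ, so ∂L/∂z = 0 and
    ∂L/∂z' = z' / sqrt(25 + z'^2).
The Euler-Lagrange equation gives
    d/dθ( z' / sqrt(25 + z'^2) ) = 0,
so z' is constant. Integrating once:
    z(θ) = a θ + b,
a helix on the cylinder (a straight line when the cylinder is unrolled). The constants a, b are determined by the endpoint conditions.
With endpoint conditions z(0) = 2 and z(4π/3) = 10: from z(0) = b we get b = 2, and a·4π/3 + 2 = 10 gives a = 6/π, so
    z(θ) = (6/π) θ + 2.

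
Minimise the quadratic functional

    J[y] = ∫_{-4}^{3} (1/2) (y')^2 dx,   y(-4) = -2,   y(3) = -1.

The Lagrangian is L = (1/2) (y')^2.
Compute ∂L/∂y = 0, ∂L/∂y' = y'.
The Euler-Lagrange equation d/dx(∂L/∂y') − ∂L/∂y = 0 reduces to
    y'' = 0.
Its general solution is
    y(x) = A x + B,
with A, B fixed by the endpoint conditions.
Applying the endpoint conditions y(-4) = -2 and y(3) = -1: solve A·-4 + B = -2 and A·3 + B = -1. Subtracting gives A(3 − -4) = -1 − -2, so A = 1/7, and B = -2 − A·-4 = -10/7. Therefore
    y(x) = (1/7) x - 10/7.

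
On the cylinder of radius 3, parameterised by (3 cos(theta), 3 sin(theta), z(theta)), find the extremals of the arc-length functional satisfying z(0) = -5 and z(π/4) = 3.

Parameterise the cylinder of radius R = 3 as
    r(θ) = (3 cos θ, 3 sin θ, z(θ)).
The arc-length element is
    ds = sqrt(9 + (dz/dθ)^2) dθ,
so the Lagrangian is L = sqrt(9 + z'^2).
L depends on z' only, not on z or θ, so ∂L/∂z = 0 and
    ∂L/∂z' = z' / sqrt(9 + z'^2).
The Euler-Lagrange equation gives
    d/dθ( z' / sqrt(9 + z'^2) ) = 0,
so z' is constant. Integrating once:
    z(θ) = a θ + b,
a helix on the cylinder (a straight line when the cylinder is unrolled). The constants a, b are determined by the endpoint conditions.
With endpoint conditions z(0) = -5 and z(π/4) = 3: from z(0) = b we get b = -5, and a·π/4 + -5 = 3 gives a = 32/π, so
    z(θ) = (32/π) θ − 5.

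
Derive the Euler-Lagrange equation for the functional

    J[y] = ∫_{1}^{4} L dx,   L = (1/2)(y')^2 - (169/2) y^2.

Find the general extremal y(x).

The Lagrangian is L = (1/2)(y')^2 - (169/2) y^2.
∂L/∂y = -169y.
∂L/∂y' = y'.
The Euler-Lagrange equation d/dx(∂L/∂y') − ∂L/∂y = 0 becomes:
    y'' + 169 y = 0
General solution: y(x) = A sin(13x) + B cos(13x), where A and B are arbitrary constants fixed by the endpoint conditions.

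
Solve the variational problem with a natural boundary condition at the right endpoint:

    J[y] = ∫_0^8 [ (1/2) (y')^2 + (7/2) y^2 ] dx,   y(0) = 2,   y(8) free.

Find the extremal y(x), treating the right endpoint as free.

The Lagrangian L = (1/2) (y')^2 + (7/2) y^2 gives
    ∂L/∂y = 7 y,   ∂L/∂y' = y'.
Euler-Lagrange: y'' − 7 y = 0.
With k = sqrt(7), the general solution is
    y(x) = A cosh(sqrt(7) x) + B sinh(sqrt(7) x).
Fixed left endpoint y(0) = 2 ⇒ A = 2.
The right endpoint x = 8 is free, so the natural (transversality) condition is ∂L/∂y' |_{x=8} = 0, i.e. y'(8) = 0.
Compute y'(x) = A k sinh(k x) + B k cosh(k x), so
    y'(8) = A k sinh(k·8) + B k cosh(k·8) = 0
    ⇒ B = −A tanh(k·8) = − 2 tanh(sqrt(7)·8).
Therefore the extremal is
    y(x) = 2 cosh(sqrt(7) x) − 2 tanh(sqrt(7)·8) sinh(sqrt(7) x).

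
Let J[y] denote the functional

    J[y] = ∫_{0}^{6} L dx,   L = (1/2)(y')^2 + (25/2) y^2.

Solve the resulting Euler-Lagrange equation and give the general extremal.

The Lagrangian is L = (1/2)(y')^2 + (25/2) y^2.
∂L/∂y = 25y.
∂L/∂y' = y'.
The Euler-Lagrange equation d/dx(∂L/∂y') − ∂L/∂y = 0 becomes:
    y'' - 25 y = 0
General solution: y(x) = A e^(5x) + B e^(-5x), where A and B are arbitrary constants fixed by the endpoint conditions.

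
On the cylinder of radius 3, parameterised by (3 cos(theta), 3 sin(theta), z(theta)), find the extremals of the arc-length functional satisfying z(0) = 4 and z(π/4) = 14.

Parameterise the cylinder of radius R = 3 as
    r(θ) = (3 cos θ, 3 sin θ, z(θ)).
The arc-length element is
    ds = sqrt(9 + (dz/dθ)^2) dθ,
so the Lagrangian is L = sqrt(9 + z'^2).
L depends on z' only, not on z or θ, so ∂L/∂z = 0 and
    ∂L/∂z' = z' / sqrt(9 + z'^2).
The Euler-Lagrange equation gives
    d/dθ( z' / sqrt(9 + z'^2) ) = 0,
so z' is constant. Integrating once:
    z(θ) = a θ + b,
a helix on the cylinder (a straight line when the cylinder is unrolled). The constants a, b are determined by the endpoint conditions.
With endpoint conditions z(0) = 4 and z(π/4) = 14: from z(0) = b we get b = 4, and a·π/4 + 4 = 14 gives a = 40/π, so
    z(θ) = (40/π) θ + 4.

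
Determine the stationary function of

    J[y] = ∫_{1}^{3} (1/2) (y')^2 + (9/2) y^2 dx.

The Lagrangian is L = (1/2) (y')^2 + (9/2) y^2.
Compute ∂L/∂y = 9y, ∂L/∂y' = y'.
The Euler-Lagrange equation d/dx(∂L/∂y') − ∂L/∂y = 0 reduces to
    y'' − 9 y = 0.
Its general solution is
    y(x) = A e^(3x) + B e^(−3x),
with A, B fixed by the endpoint conditions.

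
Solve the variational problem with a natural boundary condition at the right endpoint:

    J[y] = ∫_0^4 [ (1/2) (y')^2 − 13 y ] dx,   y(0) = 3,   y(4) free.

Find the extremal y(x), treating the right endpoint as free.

The Lagrangian L = (1/2) (y')^2 − 13 y gives
    ∂L/∂y = −13,   ∂L/∂y' = y'.
Euler-Lagrange: d/dx(y') − (−13) = 0, i.e. y'' + 13 = 0, so
    y(x) = −(13/2) x^2 + C1 x + C2.
Fixed left endpoint y(0) = 3 ⇒ C2 = 3.
The right endpoint x = 4 is free, so the natural (transversality) condition is ∂L/∂y' |_{x=4} = 0, i.e. y'(4) = 0.
Compute y'(x) = −13 x + C1, so y'(4) = −52 + C1 = 0 ⇒ C1 = 52.
Therefore the extremal is
    y(x) = −(13/2) x^2 + 52 x + 3.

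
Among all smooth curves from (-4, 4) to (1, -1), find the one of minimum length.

Arc-length functional: J[y] = ∫ sqrt(1 + (y')^2) dx.
Lagrangian L = sqrt(1 + (y')^2) has no explicit y dependence, so ∂L/∂y = 0 and the Euler-Lagrange equation gives
    d/dx( y' / sqrt(1 + (y')^2) ) = 0  ⇒  y' / sqrt(1 + (y')^2) = const.
Hence y' is constant, so y(x) is affine.
Fitting the endpoints (-4, 4) and (1, -1):
    slope m = ((-1) − 4) / (1 − (-4)) = -1,
    intercept c = 4 − m·(-4) = 0.
Extremal: y(x) = -x.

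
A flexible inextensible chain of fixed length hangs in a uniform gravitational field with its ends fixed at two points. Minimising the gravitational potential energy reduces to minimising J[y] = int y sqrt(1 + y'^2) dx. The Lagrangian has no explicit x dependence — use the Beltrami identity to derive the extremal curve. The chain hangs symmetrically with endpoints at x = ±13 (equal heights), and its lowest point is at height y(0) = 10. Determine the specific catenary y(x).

The Lagrangian L(y, y') = y sqrt(1 + y'^2) has no explicit x dependence, so the Beltrami identity applies:
    L − y' ∂L/∂y' = C.
Compute ∂L/∂y' = y · y' / sqrt(1 + y'^2). Then
    L − y' ∂L/∂y'
    = y sqrt(1 + y'^2) − y · y'^2 / sqrt(1 + y'^2)
    = y (1 + y'^2 − y'^2) / sqrt(1 + y'^2)
    = y / sqrt(1 + y'^2) = C.
Squaring gives y^2 = C^2 (1 + y'^2), i.e.
    y'^2 = y^2 / C^2 − 1.
Separating variables,
    dy / sqrt(y^2 − C^2) = dx / C,
and integrating gives arccosh(y / C) = (x − a)/C, so
    y(x) = C cosh((x − a)/C),
the catenary. The constants C and a are fixed by the two endpoint conditions (and, for the hanging-chain problem, the length constraint selects C).
Now fit the given data. The endpoints x = ±13 are symmetric at equal height, so the catenary is even about its minimum: a = 0 and y(x) = C cosh(x/C). The lowest point is y(0) = C cosh(0) = C, and we are told y(0) = 10, so C = 10. Therefore
    y(x) = 10 cosh(x/10),
and at the endpoints
    y(±13) = 10 cosh(13/10).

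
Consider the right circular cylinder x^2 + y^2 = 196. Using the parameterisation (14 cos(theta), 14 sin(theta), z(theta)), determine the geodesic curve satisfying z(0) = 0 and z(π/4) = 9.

Parameterise the cylinder of radius R = 14 as
    r(θ) = (14 cos θ, 14 sin θ, z(θ)).
The arc-length element is
    ds = sqrt(196 + (dz/dθ)^2) dθ,
so the Lagrangian is L = sqrt(196 + z'^2).
L depends on z' only, not on z or θ, so ∂L/∂z = 0 and
    ∂L/∂z' = z' / sqrt(196 + z'^2).
The Euler-Lagrange equation gives
    d/dθ( z' / sqrt(196 + z'^2) ) = 0,
so z' is constant. Integrating once:
    z(θ) = a θ + b,
a helix on the cylinder (a straight line when the cylinder is unrolled). The constants a, b are determined by the endpoint conditions.
With endpoint conditions z(0) = 0 and z(π/4) = 9: from z(0) = b we get b = 0, and a·π/4 + 0 = 9 gives a = 36/π, so
    z(θ) = (36/π) θ.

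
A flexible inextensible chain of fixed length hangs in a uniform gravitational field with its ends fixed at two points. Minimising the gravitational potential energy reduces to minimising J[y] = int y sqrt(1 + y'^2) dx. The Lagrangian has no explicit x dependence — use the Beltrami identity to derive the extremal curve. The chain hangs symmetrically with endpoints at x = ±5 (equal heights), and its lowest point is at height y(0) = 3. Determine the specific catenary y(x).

The Lagrangian L(y, y') = y sqrt(1 + y'^2) has no explicit x dependence, so the Beltrami identity applies:
    L − y' ∂L/∂y' = C.
Compute ∂L/∂y' = y · y' / sqrt(1 + y'^2). Then
    L − y' ∂L/∂y'
    = y sqrt(1 + y'^2) − y · y'^2 / sqrt(1 + y'^2)
    = y (1 + y'^2 − y'^2) / sqrt(1 + y'^2)
    = y / sqrt(1 + y'^2) = C.
Squaring gives y^2 = C^2 (1 + y'^2), i.e.
    y'^2 = y^2 / C^2 − 1.
Separating variables,
    dy / sqrt(y^2 − C^2) = dx / C,
and integrating gives arccosh(y / C) = (x − a)/C, so
    y(x) = C cosh((x − a)/C),
the catenary. The constants C and a are fixed by the two endpoint conditions (and, for the hanging-chain problem, the length constraint selects C).
Now fit the given data. The endpoints x = ±5 are symmetric at equal height, so the catenary is even about its minimum: a = 0 and y(x) = C cosh(x/C). The lowest point is y(0) = C cosh(0) = C, and we are told y(0) = 3, so C = 3. Therefore
    y(x) = 3 cosh(x/3),
and at the endpoints
    y(±5) = 3 cosh(5/3).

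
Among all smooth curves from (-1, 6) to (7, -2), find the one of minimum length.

Arc-length functional: J[y] = ∫ sqrt(1 + (y')^2) dx.
Lagrangian L = sqrt(1 + (y')^2) has no explicit y dependence, so ∂L/∂y = 0 and the Euler-Lagrange equation gives
    d/dx( y' / sqrt(1 + (y')^2) ) = 0  ⇒  y' / sqrt(1 + (y')^2) = const.
Hence y' is constant, so y(x) is affine.
Fitting the endpoints (-1, 6) and (7, -2):
    slope m = ((-2) − 6) / (7 − (-1)) = -1,
    intercept c = 6 − m·(-1) = 5.
Extremal: y(x) = -x + 5.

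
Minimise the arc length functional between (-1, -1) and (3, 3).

Arc-length functional: J[y] = ∫ sqrt(1 + (y')^2) dx.
Lagrangian L = sqrt(1 + (y')^2) has no explicit y dependence, so ∂L/∂y = 0 and the Euler-Lagrange equation gives
    d/dx( y' / sqrt(1 + (y')^2) ) = 0  ⇒  y' / sqrt(1 + (y')^2) = const.
Hence y' is constant, so y(x) is affine.
Fitting the endpoints (-1, -1) and (3, 3):
    slope m = (3 − (-1)) / (3 − (-1)) = 1,
    intercept c = (-1) − m·(-1) = 0.
Extremal: y(x) = x.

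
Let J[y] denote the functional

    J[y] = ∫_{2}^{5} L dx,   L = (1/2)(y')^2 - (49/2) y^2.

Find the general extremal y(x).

The Lagrangian is L = (1/2)(y')^2 - (49/2) y^2.
∂L/∂y = -49y.
∂L/∂y' = y'.
The Euler-Lagrange equation d/dx(∂L/∂y') − ∂L/∂y = 0 becomes:
    y'' + 49 y = 0
General solution: y(x) = A sin(7x) + B cos(7x), where A and B are arbitrary constants fixed by the endpoint conditions.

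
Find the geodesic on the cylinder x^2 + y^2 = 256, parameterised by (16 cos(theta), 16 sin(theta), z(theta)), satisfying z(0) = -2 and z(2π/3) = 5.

Parameterise the cylinder of radius R = 16 as
    r(θ) = (16 cos θ, 16 sin θ, z(θ)).
The arc-length element is
    ds = sqrt(256 + (dz/dθ)^2) dθ,
so the Lagrangian is L = sqrt(256 + z'^2).
L depends on z' only, not on z or θ, so ∂L/∂z = 0 and
    ∂L/∂z' = z' / sqrt(256 + z'^2).
The Euler-Lagrange equation gives
    d/dθ( z' / sqrt(256 + z'^2) ) = 0,
so z' is constant. Integrating once:
    z(θ) = a θ + b,
a helix on the cylinder (a straight line when the cylinder is unrolled). The constants a, b are determined by the endpoint conditions.
With endpoint conditions z(0) = -2 and z(2π/3) = 5: from z(0) = b we get b = -2, and a·2π/3 + -2 = 5 gives a = 21/(2π), so
    z(θ) = (21/(2π)) θ − 2.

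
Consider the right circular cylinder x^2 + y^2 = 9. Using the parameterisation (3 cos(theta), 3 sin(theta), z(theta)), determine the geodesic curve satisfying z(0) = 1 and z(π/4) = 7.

Parameterise the cylinder of radius R = 3 as
    r(θ) = (3 cos θ, 3 sin θ, z(θ)).
The arc-length element is
    ds = sqrt(9 + (dz/dθ)^2) dθ,
so the Lagrangian is L = sqrt(9 + z'^2).
L depends on z' only, not on z or θ, so ∂L/∂z = 0 and
    ∂L/∂z' = z' / sqrt(9 + z'^2).
The Euler-Lagrange equation gives
    d/dθ( z' / sqrt(9 + z'^2) ) = 0,
so z' is constant. Integrating once:
    z(θ) = a θ + b,
a helix on the cylinder (a straight line when the cylinder is unrolled). The constants a, b are determined by the endpoint conditions.
With endpoint conditions z(0) = 1 and z(π/4) = 7: from z(0) = b we get b = 1, and a·π/4 + 1 = 7 gives a = 24/π, so
    z(θ) = (24/π) θ + 1.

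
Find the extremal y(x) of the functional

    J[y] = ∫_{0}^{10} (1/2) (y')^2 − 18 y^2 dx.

The Lagrangian is L = (1/2) (y')^2 − 18 y^2.
Compute ∂L/∂y = -36y, ∂L/∂y' = y'.
The Euler-Lagrange equation d/dx(∂L/∂y') − ∂L/∂y = 0 reduces to
    y'' + 36 y = 0.
Its general solution is
    y(x) = A sin(6x) + B cos(6x),
with A, B fixed by the endpoint conditions.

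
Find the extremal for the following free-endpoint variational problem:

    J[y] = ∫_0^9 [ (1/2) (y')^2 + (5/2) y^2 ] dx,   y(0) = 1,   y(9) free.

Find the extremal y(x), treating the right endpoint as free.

The Lagrangian L = (1/2) (y')^2 + (5/2) y^2 gives
    ∂L/∂y = 5 y,   ∂L/∂y' = y'.
Euler-Lagrange: y'' − 5 y = 0.
With k = sqrt(5), the general solution is
    y(x) = A cosh(sqrt(5) x) + B sinh(sqrt(5) x).
Fixed left endpoint y(0) = 1 ⇒ A = 1.
The right endpoint x = 9 is free, so the natural (transversality) condition is ∂L/∂y' |_{x=9} = 0, i.e. y'(9) = 0.
Compute y'(x) = A k sinh(k x) + B k cosh(k x), so
    y'(9) = A k sinh(k·9) + B k cosh(k·9) = 0
    ⇒ B = −A tanh(k·9) = − tanh(sqrt(5)·9).
Therefore the extremal is
    y(x) = cosh(sqrt(5) x) − tanh(sqrt(5)·9) sinh(sqrt(5) x).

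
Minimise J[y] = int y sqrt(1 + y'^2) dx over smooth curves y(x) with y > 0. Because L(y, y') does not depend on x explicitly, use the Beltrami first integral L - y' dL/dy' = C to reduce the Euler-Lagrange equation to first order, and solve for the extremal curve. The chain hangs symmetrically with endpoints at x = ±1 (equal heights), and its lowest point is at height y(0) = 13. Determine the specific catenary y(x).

The Lagrangian L(y, y') = y sqrt(1 + y'^2) has no explicit x dependence, so the Beltrami identity applies:
    L − y' ∂L/∂y' = C.
Compute ∂L/∂y' = y · y' / sqrt(1 + y'^2). Then
    L − y' ∂L/∂y'
    = y sqrt(1 + y'^2) − y · y'^2 / sqrt(1 + y'^2)
    = y (1 + y'^2 − y'^2) / sqrt(1 + y'^2)
    = y / sqrt(1 + y'^2) = C.
Squaring gives y^2 = C^2 (1 + y'^2), i.e.
    y'^2 = y^2 / C^2 − 1.
Separating variables,
    dy / sqrt(y^2 − C^2) = dx / C,
and integrating gives arccosh(y / C) = (x − a)/C, so
    y(x) = C cosh((x − a)/C),
the catenary. The constants C and a are fixed by the two endpoint conditions (and, for the hanging-chain problem, the length constraint selects C).
Now fit the given data. The endpoints x = ±1 are symmetric at equal height, so the catenary is even about its minimum: a = 0 and y(x) = C cosh(x/C). The lowest point is y(0) = C cosh(0) = C, and we are told y(0) = 13, so C = 13. Therefore
    y(x) = 13 cosh(x/13),
and at the endpoints
    y(±1) = 13 cosh(1/13).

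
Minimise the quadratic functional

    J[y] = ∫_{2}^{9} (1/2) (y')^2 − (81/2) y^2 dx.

The Lagrangian is L = (1/2) (y')^2 − (81/2) y^2.
Compute ∂L/∂y = -81y, ∂L/∂y' = y'.
The Euler-Lagrange equation d/dx(∂L/∂y') − ∂L/∂y = 0 reduces to
    y'' + 81 y = 0.
Its general solution is
    y(x) = A sin(9x) + B cos(9x),
with A, B fixed by the endpoint conditions.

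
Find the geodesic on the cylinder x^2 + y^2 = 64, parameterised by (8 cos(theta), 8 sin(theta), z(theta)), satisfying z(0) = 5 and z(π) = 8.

Parameterise the cylinder of radius R = 8 as
    r(θ) = (8 cos θ, 8 sin θ, z(θ)).
The arc-length element is
    ds = sqrt(64 + (dz/dθ)^2) dθ,
so the Lagrangian is L = sqrt(64 + z'^2).
L depends on z' only, not on z or θ, so ∂L/∂z = 0 and
    ∂L/∂z' = z' / sqrt(64 + z'^2).
The Euler-Lagrange equation gives
    d/dθ( z' / sqrt(64 + z'^2) ) = 0,
so z' is constant. Integrating once:
    z(θ) = a θ + b,
a helix on the cylinder (a straight line when the cylinder is unrolled). The constants a, b are determined by the endpoint conditions.
With endpoint conditions z(0) = 5 and z(π) = 8: from z(0) = b we get b = 5, and a·π + 5 = 8 gives a = 3/π, so
    z(θ) = (3/π) θ + 5.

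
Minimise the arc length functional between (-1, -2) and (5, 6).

Arc-length functional: J[y] = ∫ sqrt(1 + (y')^2) dx.
Lagrangian L = sqrt(1 + (y')^2) has no explicit y dependence, so ∂L/∂y = 0 and the Euler-Lagrange equation gives
    d/dx( y' / sqrt(1 + (y')^2) ) = 0  ⇒  y' / sqrt(1 + (y')^2) = const.
Hence y' is constant, so y(x) is affine.
Fitting the endpoints (-1, -2) and (5, 6):
    slope m = (6 − (-2)) / (5 − (-1)) = 4/3,
    intercept c = (-2) − m·(-1) = -2/3.
Extremal: y(x) = (4/3) x - 2/3.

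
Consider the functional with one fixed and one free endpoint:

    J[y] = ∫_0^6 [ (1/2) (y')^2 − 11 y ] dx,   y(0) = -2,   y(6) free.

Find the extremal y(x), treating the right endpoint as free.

The Lagrangian L = (1/2) (y')^2 − 11 y gives
    ∂L/∂y = −11,   ∂L/∂y' = y'.
Euler-Lagrange: d/dx(y') − (−11) = 0, i.e. y'' + 11 = 0, so
    y(x) = −(11/2) x^2 + C1 x + C2.
Fixed left endpoint y(0) = -2 ⇒ C2 = -2.
The right endpoint x = 6 is free, so the natural (transversality) condition is ∂L/∂y' |_{x=6} = 0, i.e. y'(6) = 0.
Compute y'(x) = −11 x + C1, so y'(6) = −66 + C1 = 0 ⇒ C1 = 66.
Therefore the extremal is
    y(x) = −(11/2) x^2 + 66 x − 2.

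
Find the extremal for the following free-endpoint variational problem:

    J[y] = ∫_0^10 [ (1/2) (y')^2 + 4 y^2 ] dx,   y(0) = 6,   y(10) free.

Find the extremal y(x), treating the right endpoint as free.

The Lagrangian L = (1/2) (y')^2 + 4 y^2 gives
    ∂L/∂y = 8 y,   ∂L/∂y' = y'.
Euler-Lagrange: y'' − 8 y = 0.
With k = sqrt(8), the general solution is
    y(x) = A cosh(sqrt(8) x) + B sinh(sqrt(8) x).
Fixed left endpoint y(0) = 6 ⇒ A = 6.
The right endpoint x = 10 is free, so the natural (transversality) condition is ∂L/∂y' |_{x=10} = 0, i.e. y'(10) = 0.
Compute y'(x) = A k sinh(k x) + B k cosh(k x), so
    y'(10) = A k sinh(k·10) + B k cosh(k·10) = 0
    ⇒ B = −A tanh(k·10) = − 6 tanh(sqrt(8)·10).
Therefore the extremal is
    y(x) = 6 cosh(sqrt(8) x) − 6 tanh(sqrt(8)·10) sinh(sqrt(8) x).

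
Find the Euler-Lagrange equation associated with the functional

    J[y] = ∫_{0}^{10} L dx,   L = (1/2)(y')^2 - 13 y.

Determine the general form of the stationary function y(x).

The Lagrangian is L = (1/2)(y')^2 - 13 y.
∂L/∂y = -13.
∂L/∂y' = y'.
The Euler-Lagrange equation d/dx(∂L/∂y') − ∂L/∂y = 0 becomes:
    y'' + 13 = 0
General solution: y(x) = -(13/2) x^2 + A x + B, where A and B are arbitrary constants fixed by the endpoint conditions.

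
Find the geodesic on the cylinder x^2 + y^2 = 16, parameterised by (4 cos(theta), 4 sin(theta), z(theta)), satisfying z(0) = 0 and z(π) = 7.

Parameterise the cylinder of radius R = 4 as
    r(θ) = (4 cos θ, 4 sin θ, z(θ)).
The arc-length element is
    ds = sqrt(16 + (dz/dθ)^2) dθ,
so the Lagrangian is L = sqrt(16 + z'^2).
L depends on z' only, not on z or θ, so ∂L/∂z = 0 and
    ∂L/∂z' = z' / sqrt(16 + z'^2).
The Euler-Lagrange equation gives
    d/dθ( z' / sqrt(16 + z'^2) ) = 0,
so z' is constant. Integrating once:
    z(θ) = a θ + b,
a helix on the cylinder (a straight line when the cylinder is unrolled). The constants a, b are determined by the endpoint conditions.
With endpoint conditions z(0) = 0 and z(π) = 7: from z(0) = b we get b = 0, and a·π + 0 = 7 gives a = 7/π, so
    z(θ) = (7/π) θ.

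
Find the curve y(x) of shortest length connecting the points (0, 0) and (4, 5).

Arc-length functional: J[y] = ∫ sqrt(1 + (y')^2) dx.
Lagrangian L = sqrt(1 + (y')^2) has no explicit y dependence, so ∂L/∂y = 0 and the Euler-Lagrange equation gives
    d/dx( y' / sqrt(1 + (y')^2) ) = 0  ⇒  y' / sqrt(1 + (y')^2) = const.
Hence y' is constant, so y(x) is affine.
Fitting the endpoints (0, 0) and (4, 5):
    slope m = (5 − 0) / (4 − 0) = 5/4,
    intercept c = 0 − m·0 = 0.
Extremal: y(x) = (5/4) x.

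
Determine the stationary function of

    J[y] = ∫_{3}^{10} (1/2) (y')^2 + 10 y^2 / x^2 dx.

The Lagrangian is L = (1/2) (y')^2 + 10 y^2 / x^2.
Compute ∂L/∂y = 20y/x^2, ∂L/∂y' = y'.
The Euler-Lagrange equation d/dx(∂L/∂y') − ∂L/∂y = 0 reduces to
    y'' − 20/x^2 · y = 0  (x > 0).
Its general solution is
    y(x) = A x^5 + B x^(-4),
with A, B fixed by the endpoint conditions.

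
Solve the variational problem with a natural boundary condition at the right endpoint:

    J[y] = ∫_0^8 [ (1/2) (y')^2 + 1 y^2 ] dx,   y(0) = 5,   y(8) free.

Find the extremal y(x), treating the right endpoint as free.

The Lagrangian L = (1/2) (y')^2 + 1 y^2 gives
    ∂L/∂y = 2 y,   ∂L/∂y' = y'.
Euler-Lagrange: y'' − 2 y = 0.
With k = sqrt(2), the general solution is
    y(x) = A cosh(sqrt(2) x) + B sinh(sqrt(2) x).
Fixed left endpoint y(0) = 5 ⇒ A = 5.
The right endpoint x = 8 is free, so the natural (transversality) condition is ∂L/∂y' |_{x=8} = 0, i.e. y'(8) = 0.
Compute y'(x) = A k sinh(k x) + B k cosh(k x), so
    y'(8) = A k sinh(k·8) + B k cosh(k·8) = 0
    ⇒ B = −A tanh(k·8) = − 5 tanh(sqrt(2)·8).
Therefore the extremal is
    y(x) = 5 cosh(sqrt(2) x) − 5 tanh(sqrt(2)·8) sinh(sqrt(2) x).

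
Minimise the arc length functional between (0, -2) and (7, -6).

Arc-length functional: J[y] = ∫ sqrt(1 + (y')^2) dx.
Lagrangian L = sqrt(1 + (y')^2) has no explicit y dependence, so ∂L/∂y = 0 and the Euler-Lagrange equation gives
    d/dx( y' / sqrt(1 + (y')^2) ) = 0  ⇒  y' / sqrt(1 + (y')^2) = const.
Hence y' is constant, so y(x) is affine.
Fitting the endpoints (0, -2) and (7, -6):
    slope m = ((-6) − (-2)) / (7 − 0) = -4/7,
    intercept c = (-2) − m·0 = -2.
Extremal: y(x) = (-4/7) x - 2.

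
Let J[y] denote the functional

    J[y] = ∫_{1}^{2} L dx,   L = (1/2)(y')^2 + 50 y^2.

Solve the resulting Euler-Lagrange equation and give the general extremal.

The Lagrangian is L = (1/2)(y')^2 + 50 y^2.
∂L/∂y = 100y.
∂L/∂y' = y'.
The Euler-Lagrange equation d/dx(∂L/∂y') − ∂L/∂y = 0 becomes:
    y'' - 100 y = 0
General solution: y(x) = A e^(10x) + B e^(-10x), where A and B are arbitrary constants fixed by the endpoint conditions.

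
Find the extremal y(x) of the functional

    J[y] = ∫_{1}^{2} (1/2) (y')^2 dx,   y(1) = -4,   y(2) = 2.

The Lagrangian is L = (1/2) (y')^2.
Compute ∂L/∂y = 0, ∂L/∂y' = y'.
The Euler-Lagrange equation d/dx(∂L/∂y') − ∂L/∂y = 0 reduces to
    y'' = 0.
Its general solution is
    y(x) = A x + B,
with A, B fixed by the endpoint conditions.
Applying the endpoint conditions y(1) = -4 and y(2) = 2: solve A·1 + B = -4 and A·2 + B = 2. Subtracting gives A(2 − 1) = 2 − -4, so A = 6, and B = -4 − A·1 = -10. Therefore
    y(x) = 6 x - 10.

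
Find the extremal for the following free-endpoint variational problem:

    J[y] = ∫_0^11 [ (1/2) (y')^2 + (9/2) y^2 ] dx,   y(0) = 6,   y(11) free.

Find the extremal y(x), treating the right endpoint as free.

The Lagrangian L = (1/2) (y')^2 + (9/2) y^2 gives
    ∂L/∂y = 9 y,   ∂L/∂y' = y'.
Euler-Lagrange: y'' − 9 y = 0.
With k = 3, the general solution is
    y(x) = A cosh(3 x) + B sinh(3 x).
Fixed left endpoint y(0) = 6 ⇒ A = 6.
The right endpoint x = 11 is free, so the natural (transversality) condition is ∂L/∂y' |_{x=11} = 0, i.e. y'(11) = 0.
Compute y'(x) = A k sinh(k x) + B k cosh(k x), so
    y'(11) = A k sinh(k·11) + B k cosh(k·11) = 0
    ⇒ B = −A tanh(k·11) = − 6 tanh(3·11).
Therefore the extremal is
    y(x) = 6 cosh(3 x) − 6 tanh(3·11) sinh(3 x).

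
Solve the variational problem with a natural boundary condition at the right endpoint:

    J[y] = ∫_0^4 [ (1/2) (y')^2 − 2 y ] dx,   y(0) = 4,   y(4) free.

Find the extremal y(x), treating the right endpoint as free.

The Lagrangian L = (1/2) (y')^2 − 2 y gives
    ∂L/∂y = −2,   ∂L/∂y' = y'.
Euler-Lagrange: d/dx(y') − (−2) = 0, i.e. y'' + 2 = 0, so
    y(x) = −(2/2) x^2 + C1 x + C2.
Fixed left endpoint y(0) = 4 ⇒ C2 = 4.
The right endpoint x = 4 is free, so the natural (transversality) condition is ∂L/∂y' |_{x=4} = 0, i.e. y'(4) = 0.
Compute y'(x) = −2 x + C1, so y'(4) = −8 + C1 = 0 ⇒ C1 = 8.
Therefore the extremal is
    y(x) = −x^2 + 8 x + 4.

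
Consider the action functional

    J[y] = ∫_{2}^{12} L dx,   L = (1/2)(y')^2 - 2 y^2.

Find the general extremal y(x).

The Lagrangian is L = (1/2)(y')^2 - 2 y^2.
∂L/∂y = -4y.
∂L/∂y' = y'.
The Euler-Lagrange equation d/dx(∂L/∂y') − ∂L/∂y = 0 becomes:
    y'' + 4 y = 0
General solution: y(x) = A sin(2x) + B cos(2x), where A and B are arbitrary constants fixed by the endpoint conditions.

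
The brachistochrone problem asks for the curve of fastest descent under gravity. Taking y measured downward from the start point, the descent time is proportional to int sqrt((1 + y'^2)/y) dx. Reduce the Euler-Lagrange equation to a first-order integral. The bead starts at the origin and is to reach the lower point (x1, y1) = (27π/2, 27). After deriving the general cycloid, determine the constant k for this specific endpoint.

The Lagrangian L = sqrt((1 + y'^2) / y) has no explicit x dependence, so the Beltrami identity applies:
    L − y' ∂L/∂y' = C.
Compute ∂L/∂y' = y' / sqrt(y (1 + y'^2)).
Substitute:
    sqrt((1 + y'^2)/y) − y'·y' / sqrt(y (1 + y'^2))
    = (1 + y'^2) / sqrt(y (1 + y'^2)) − y'^2 / sqrt(y (1 + y'^2))
    = 1 / sqrt(y (1 + y'^2)) = C.
Squaring and rearranging gives the first integral
    y (1 + y'^2) = 1/C^2 =: k   (constant).
Solving this first-order ODE by the substitution
    y = (k/2)(1 − cos θ)
yields the cycloid parameterisation
    x(θ) = (k/2)(θ − sin θ),   y(θ) = (k/2)(1 − cos θ).
The constant k is fixed by the endpoint condition.
Now fit the given lower endpoint (x1, y1) = (27π/2, 27). At the bottom of the first arch (θ = π), the parametric equations give
    y(π) = (k/2)(1 − cos π) = k,
    x(π) = (k/2)(π − sin π) = kπ/2.
Matching y(π) = 27 gives k = 27, consistent with x(π) = 27π/2. Therefore the specific cycloid is
    x(θ) = (27/2)(θ − sin θ),   y(θ) = (27/2)(1 − cos θ).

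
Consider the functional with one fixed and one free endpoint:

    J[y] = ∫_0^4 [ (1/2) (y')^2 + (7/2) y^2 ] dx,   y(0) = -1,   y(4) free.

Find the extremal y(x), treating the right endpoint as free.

The Lagrangian L = (1/2) (y')^2 + (7/2) y^2 gives
    ∂L/∂y = 7 y,   ∂L/∂y' = y'.
Euler-Lagrange: y'' − 7 y = 0.
With k = sqrt(7), the general solution is
    y(x) = A cosh(sqrt(7) x) + B sinh(sqrt(7) x).
Fixed left endpoint y(0) = -1 ⇒ A = -1.
The right endpoint x = 4 is free, so the natural (transversality) condition is ∂L/∂y' |_{x=4} = 0, i.e. y'(4) = 0.
Compute y'(x) = A k sinh(k x) + B k cosh(k x), so
    y'(4) = A k sinh(k·4) + B k cosh(k·4) = 0
    ⇒ B = −A tanh(k·4) = tanh(sqrt(7)·4).
Therefore the extremal is
    y(x) = −cosh(sqrt(7) x) + tanh(sqrt(7)·4) sinh(sqrt(7) x).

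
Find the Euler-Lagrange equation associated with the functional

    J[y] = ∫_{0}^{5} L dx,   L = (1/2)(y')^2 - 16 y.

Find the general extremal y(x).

The Lagrangian is L = (1/2)(y')^2 - 16 y.
∂L/∂y = -16.
∂L/∂y' = y'.
The Euler-Lagrange equation d/dx(∂L/∂y') − ∂L/∂y = 0 becomes:
    y'' + 16 = 0
General solution: y(x) = -8 x^2 + A x + B, where A and B are arbitrary constants fixed by the endpoint conditions.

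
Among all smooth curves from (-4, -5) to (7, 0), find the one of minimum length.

Arc-length functional: J[y] = ∫ sqrt(1 + (y')^2) dx.
Lagrangian L = sqrt(1 + (y')^2) has no explicit y dependence, so ∂L/∂y = 0 and the Euler-Lagrange equation gives
    d/dx( y' / sqrt(1 + (y')^2) ) = 0  ⇒  y' / sqrt(1 + (y')^2) = const.
Hence y' is constant, so y(x) is affine.
Fitting the endpoints (-4, -5) and (7, 0):
    slope m = (0 − (-5)) / (7 − (-4)) = 5/11,
    intercept c = (-5) − m·(-4) = -35/11.
Extremal: y(x) = (5/11) x - 35/11.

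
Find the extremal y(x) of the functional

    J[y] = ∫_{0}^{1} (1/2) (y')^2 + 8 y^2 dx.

The Lagrangian is L = (1/2) (y')^2 + 8 y^2.
Compute ∂L/∂y = 16y, ∂L/∂y' = y'.
The Euler-Lagrange equation d/dx(∂L/∂y') − ∂L/∂y = 0 reduces to
    y'' − 16 y = 0.
Its general solution is
    y(x) = A e^(4x) + B e^(−4x),
with A, B fixed by the endpoint conditions.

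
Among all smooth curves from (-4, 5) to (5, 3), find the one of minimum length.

Arc-length functional: J[y] = ∫ sqrt(1 + (y')^2) dx.
Lagrangian L = sqrt(1 + (y')^2) has no explicit y dependence, so ∂L/∂y = 0 and the Euler-Lagrange equation gives
    d/dx( y' / sqrt(1 + (y')^2) ) = 0  ⇒  y' / sqrt(1 + (y')^2) = const.
Hence y' is constant, so y(x) is affine.
Fitting the endpoints (-4, 5) and (5, 3):
    slope m = (3 − 5) / (5 − (-4)) = -2/9,
    intercept c = 5 − m·(-4) = 37/9.
Extremal: y(x) = (-2/9) x + 37/9.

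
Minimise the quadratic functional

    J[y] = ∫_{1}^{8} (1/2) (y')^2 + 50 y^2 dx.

The Lagrangian is L = (1/2) (y')^2 + 50 y^2.
Compute ∂L/∂y = 100y, ∂L/∂y' = y'.
The Euler-Lagrange equation d/dx(∂L/∂y') − ∂L/∂y = 0 reduces to
    y'' − 100 y = 0.
Its general solution is
    y(x) = A e^(10x) + B e^(−10x),
with A, B fixed by the endpoint conditions.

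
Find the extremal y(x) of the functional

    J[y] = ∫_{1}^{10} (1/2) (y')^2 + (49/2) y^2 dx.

The Lagrangian is L = (1/2) (y')^2 + (49/2) y^2.
Compute ∂L/∂y = 49y, ∂L/∂y' = y'.
The Euler-Lagrange equation d/dx(∂L/∂y') − ∂L/∂y = 0 reduces to
    y'' − 49 y = 0.
Its general solution is
    y(x) = A e^(7x) + B e^(−7x),
with A, B fixed by the endpoint conditions.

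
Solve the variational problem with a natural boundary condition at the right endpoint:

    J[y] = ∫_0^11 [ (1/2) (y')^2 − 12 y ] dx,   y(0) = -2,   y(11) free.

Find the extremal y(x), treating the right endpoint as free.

The Lagrangian L = (1/2) (y')^2 − 12 y gives
    ∂L/∂y = −12,   ∂L/∂y' = y'.
Euler-Lagrange: d/dx(y') − (−12) = 0, i.e. y'' + 12 = 0, so
    y(x) = −(12/2) x^2 + C1 x + C2.
Fixed left endpoint y(0) = -2 ⇒ C2 = -2.
The right endpoint x = 11 is free, so the natural (transversality) condition is ∂L/∂y' |_{x=11} = 0, i.e. y'(11) = 0.
Compute y'(x) = −12 x + C1, so y'(11) = −132 + C1 = 0 ⇒ C1 = 132.
Therefore the extremal is
    y(x) = −6 x^2 + 132 x − 2.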